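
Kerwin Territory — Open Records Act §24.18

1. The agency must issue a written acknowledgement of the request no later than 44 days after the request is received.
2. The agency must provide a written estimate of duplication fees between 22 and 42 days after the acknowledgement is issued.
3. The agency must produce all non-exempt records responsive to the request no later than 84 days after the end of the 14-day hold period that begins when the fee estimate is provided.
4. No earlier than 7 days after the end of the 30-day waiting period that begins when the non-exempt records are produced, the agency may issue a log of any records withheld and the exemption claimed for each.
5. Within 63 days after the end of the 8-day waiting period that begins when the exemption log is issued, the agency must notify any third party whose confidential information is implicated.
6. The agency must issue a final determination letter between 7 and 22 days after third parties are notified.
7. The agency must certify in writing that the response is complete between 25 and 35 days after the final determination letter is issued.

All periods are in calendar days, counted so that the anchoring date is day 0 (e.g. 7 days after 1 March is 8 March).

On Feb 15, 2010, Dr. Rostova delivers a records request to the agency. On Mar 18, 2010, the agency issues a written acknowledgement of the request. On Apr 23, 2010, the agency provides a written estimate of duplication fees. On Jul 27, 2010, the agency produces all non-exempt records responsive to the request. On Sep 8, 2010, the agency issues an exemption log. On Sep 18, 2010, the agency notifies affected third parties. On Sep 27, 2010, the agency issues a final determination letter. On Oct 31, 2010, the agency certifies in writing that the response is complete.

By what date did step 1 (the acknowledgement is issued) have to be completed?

Mar 31, 2010

Step 1 runs from Feb 15, 2010, when the request is received. 44 days after Feb 15, 2010 is Mar 31, 2010.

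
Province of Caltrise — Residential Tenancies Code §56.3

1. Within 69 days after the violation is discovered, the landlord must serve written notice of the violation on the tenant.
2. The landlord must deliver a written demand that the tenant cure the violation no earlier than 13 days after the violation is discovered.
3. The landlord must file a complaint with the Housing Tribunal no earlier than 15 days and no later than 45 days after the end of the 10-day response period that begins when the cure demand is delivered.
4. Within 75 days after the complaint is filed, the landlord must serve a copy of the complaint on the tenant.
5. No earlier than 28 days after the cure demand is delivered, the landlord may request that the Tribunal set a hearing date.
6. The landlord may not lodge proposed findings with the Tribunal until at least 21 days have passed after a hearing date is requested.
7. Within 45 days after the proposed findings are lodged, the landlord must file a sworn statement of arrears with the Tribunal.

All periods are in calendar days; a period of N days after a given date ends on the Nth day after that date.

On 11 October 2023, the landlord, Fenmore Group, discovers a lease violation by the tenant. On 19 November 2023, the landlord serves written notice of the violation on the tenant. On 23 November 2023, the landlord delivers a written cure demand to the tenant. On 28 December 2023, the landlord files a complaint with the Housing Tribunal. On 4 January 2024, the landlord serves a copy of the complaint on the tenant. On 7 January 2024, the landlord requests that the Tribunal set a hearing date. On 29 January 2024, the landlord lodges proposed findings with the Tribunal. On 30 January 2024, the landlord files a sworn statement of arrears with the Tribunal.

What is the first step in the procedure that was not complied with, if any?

Step 1: 69 days after 11 October 2023 (when the violation is discovered) is 19 December 2023; done 19 November 2023 — timely.
Step 2: the earliest permitted date is 13 days after 11 October 2023 (when the violation is discovered), i.e. 24 October 2023; 23 November 2023 is on or after that date.
Step 3: the window is 15–45 days after 3 December 2023 (end of the 10-day response period, which began when the cure demand is delivered on 23 November 2023), so 18 December 2023 through 17 January 2024; done 28 December 2023 — within the window.
Step 4: 75 days after 28 December 2023 (when the complaint is filed) is 12 March 2024; done 4 January 2024 — timely.
Step 5: the earliest permitted date is 28 days after 23 November 2023 (when the cure demand is delivered), i.e. 21 December 2023; 7 January 2024 is on or after that date.
Step 6: the earliest permitted date is 21 days after 7 January 2024 (when a hearing date is requested), i.e. 28 January 2024; done 29 January 2024 — permitted.
Step 7: 45 days after 29 January 2024 (when the proposed findings are lodged) is 14 March 2024; 30 January 2024 is within that limit.

None — every step was satisfied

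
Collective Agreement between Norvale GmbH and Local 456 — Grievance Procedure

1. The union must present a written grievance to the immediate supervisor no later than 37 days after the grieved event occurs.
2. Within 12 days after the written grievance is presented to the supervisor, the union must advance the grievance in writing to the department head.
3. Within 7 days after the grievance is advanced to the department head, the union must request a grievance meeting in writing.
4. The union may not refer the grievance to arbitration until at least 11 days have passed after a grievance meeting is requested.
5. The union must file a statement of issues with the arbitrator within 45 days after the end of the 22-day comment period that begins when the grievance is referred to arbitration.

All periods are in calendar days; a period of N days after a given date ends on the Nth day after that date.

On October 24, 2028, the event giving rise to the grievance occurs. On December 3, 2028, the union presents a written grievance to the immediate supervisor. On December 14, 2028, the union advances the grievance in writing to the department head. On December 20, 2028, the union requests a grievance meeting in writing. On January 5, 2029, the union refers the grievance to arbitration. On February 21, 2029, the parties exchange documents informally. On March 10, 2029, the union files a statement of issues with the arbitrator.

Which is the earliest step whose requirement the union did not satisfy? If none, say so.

Step 1

Step 1 — counting 37 days from October 24, 2028 (when the grieved event occurs) gives a deadline of November 30, 2028; done December 3, 2028 — 3 days late.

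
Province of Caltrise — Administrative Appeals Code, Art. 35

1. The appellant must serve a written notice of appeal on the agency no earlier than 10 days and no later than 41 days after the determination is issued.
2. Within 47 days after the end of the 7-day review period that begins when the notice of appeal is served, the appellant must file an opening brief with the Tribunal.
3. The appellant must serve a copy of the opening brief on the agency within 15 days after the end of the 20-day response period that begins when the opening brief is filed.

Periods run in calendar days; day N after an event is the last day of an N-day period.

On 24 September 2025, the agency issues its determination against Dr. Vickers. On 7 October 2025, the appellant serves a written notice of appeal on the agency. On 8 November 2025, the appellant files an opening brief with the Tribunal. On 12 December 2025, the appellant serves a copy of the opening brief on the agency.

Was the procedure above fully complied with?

Yes

Step 1 — 10 and 41 days from 24 September 2025 (when the determination is issued) are 4 October 2025 and 4 November 2025 respectively; done 7 October 2025 — within the window.
Step 2 — counting 47 days from 14 October 2025 (end of the 7-day review period, which began when the notice of appeal is served on 7 October 2025) gives a deadline of 30 November 2025; completed 8 November 2025, before the deadline.
Step 3 — counting 15 days from 28 November 2025 (end of the 20-day response period, which began when the opening brief is filed on 8 November 2025) gives a deadline of 13 December 2025; done 12 December 2025 — timely.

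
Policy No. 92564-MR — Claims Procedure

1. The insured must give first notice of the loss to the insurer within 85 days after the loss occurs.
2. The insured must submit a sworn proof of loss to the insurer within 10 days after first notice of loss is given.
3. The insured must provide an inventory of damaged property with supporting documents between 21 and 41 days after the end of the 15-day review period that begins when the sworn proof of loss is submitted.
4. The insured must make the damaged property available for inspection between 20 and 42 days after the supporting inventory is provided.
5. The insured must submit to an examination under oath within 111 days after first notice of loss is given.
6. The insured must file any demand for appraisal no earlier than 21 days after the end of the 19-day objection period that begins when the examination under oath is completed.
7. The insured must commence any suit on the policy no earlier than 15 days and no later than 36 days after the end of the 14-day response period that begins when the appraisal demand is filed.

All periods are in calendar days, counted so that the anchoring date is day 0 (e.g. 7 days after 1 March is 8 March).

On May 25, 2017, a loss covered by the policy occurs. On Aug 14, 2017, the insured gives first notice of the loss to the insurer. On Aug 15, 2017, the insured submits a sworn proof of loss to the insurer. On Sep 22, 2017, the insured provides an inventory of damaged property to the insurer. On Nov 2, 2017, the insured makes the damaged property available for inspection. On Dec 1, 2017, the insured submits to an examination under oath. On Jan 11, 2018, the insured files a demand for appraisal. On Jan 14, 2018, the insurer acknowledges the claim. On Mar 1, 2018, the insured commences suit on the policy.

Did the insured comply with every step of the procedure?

Step 1: 85 days after May 25, 2017 (when the loss occurs) is Aug 18, 2017; completed Aug 14, 2017, before the deadline.
Step 2: 10 days after Aug 14, 2017 (when first notice of loss is given) is Aug 24, 2017; completed Aug 15, 2017, before the deadline.
Step 3: the window is 21–41 days after Aug 30, 2017 (end of the 15-day review period, which began when the sworn proof of loss is submitted on Aug 15, 2017), so Sep 20, 2017 through Oct 10, 2017; done Sep 22, 2017, which is between those dates.
Step 4: the window is 20–42 days after Sep 22, 2017 (when the supporting inventory is provided), so Oct 12, 2017 through Nov 3, 2017; done Nov 2, 2017, which is between those dates.
Step 5: 111 days after Aug 14, 2017 (when first notice of loss is given) is Dec 3, 2017; completed Dec 1, 2017, before the deadline.
Step 6: the earliest permitted date is 21 days after Dec 20, 2017 (end of the 19-day objection period, which began when the examination under oath is completed on Dec 1, 2017), i.e. Jan 10, 2018; Jan 11, 2018 is on or after that date.
Step 7: the window is 15–36 days after Jan 25, 2018 (end of the 14-day response period, which began when the appraisal demand is filed on Jan 11, 2018), so Feb 9, 2018 through Mar 2, 2018; Mar 1, 2018 falls inside that range.

Yes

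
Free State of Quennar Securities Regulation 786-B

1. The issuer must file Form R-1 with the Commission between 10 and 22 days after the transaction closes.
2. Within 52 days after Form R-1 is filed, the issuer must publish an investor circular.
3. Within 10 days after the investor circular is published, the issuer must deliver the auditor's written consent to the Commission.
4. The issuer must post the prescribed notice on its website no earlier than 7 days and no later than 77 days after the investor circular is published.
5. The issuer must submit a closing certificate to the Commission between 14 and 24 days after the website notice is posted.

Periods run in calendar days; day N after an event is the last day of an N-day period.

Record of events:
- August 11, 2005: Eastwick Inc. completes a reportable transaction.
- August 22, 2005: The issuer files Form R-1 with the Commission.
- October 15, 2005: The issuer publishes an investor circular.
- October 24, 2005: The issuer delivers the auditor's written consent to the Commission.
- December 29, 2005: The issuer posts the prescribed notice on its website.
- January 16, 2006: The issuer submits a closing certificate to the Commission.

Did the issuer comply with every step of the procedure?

No

(1) the permitted window runs from August 11, 2005 + 10 = August 21, 2005 to August 11, 2005 + 22 = September 2, 2005; done August 22, 2005, which is between those dates.
(2) due by August 22, 2005 + 52 days = October 13, 2005; October 15, 2005 misses that deadline by 2 days.
That is the first point of non-compliance.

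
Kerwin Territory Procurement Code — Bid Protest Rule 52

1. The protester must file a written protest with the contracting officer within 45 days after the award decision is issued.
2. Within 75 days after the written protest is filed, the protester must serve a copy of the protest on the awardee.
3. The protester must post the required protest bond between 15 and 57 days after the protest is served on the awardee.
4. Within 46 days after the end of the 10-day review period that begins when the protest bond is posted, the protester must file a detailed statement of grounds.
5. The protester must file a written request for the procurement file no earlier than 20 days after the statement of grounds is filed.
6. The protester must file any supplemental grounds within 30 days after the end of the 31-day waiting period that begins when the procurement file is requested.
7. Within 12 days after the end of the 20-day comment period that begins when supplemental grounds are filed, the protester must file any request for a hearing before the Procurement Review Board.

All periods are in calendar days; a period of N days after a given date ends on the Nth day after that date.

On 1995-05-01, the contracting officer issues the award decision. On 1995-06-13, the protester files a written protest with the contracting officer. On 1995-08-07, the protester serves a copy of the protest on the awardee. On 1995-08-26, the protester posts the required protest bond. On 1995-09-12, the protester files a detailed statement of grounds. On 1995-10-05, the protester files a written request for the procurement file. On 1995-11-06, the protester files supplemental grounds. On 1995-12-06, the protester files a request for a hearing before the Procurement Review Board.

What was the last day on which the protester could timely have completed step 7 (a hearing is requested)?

Supplemental grounds are filed on 1995-11-06; the 20-day comment period therefore ends 1995-11-26, and step 7 runs from that date. 12 days after 1995-11-26 is 1995-12-08.

1995-12-08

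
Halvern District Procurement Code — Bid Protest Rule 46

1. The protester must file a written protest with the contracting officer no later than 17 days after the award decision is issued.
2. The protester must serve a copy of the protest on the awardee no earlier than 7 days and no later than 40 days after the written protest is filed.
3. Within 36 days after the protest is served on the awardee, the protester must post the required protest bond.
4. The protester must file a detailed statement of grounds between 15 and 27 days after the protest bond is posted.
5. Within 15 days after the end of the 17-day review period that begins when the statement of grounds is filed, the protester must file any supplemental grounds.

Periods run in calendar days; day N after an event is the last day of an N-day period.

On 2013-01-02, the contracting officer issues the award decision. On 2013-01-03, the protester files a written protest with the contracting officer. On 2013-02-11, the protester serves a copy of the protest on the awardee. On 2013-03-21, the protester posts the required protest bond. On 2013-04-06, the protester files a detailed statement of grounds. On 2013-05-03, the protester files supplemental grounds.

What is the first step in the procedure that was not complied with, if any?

Step 1 — counting 17 days from 2013-01-02 (when the award decision is issued) gives a deadline of 2013-01-19; done 2013-01-03 — timely.
Step 2 — 7 and 40 days from 2013-01-03 (when the written protest is filed) are 2013-01-10 and 2013-02-12 respectively; done 2013-02-11, which is between those dates.
Step 3 — counting 36 days from 2013-02-11 (when the protest is served on the awardee) gives a deadline of 2013-03-19; 2013-03-21 misses that deadline by 2 days.

Step 3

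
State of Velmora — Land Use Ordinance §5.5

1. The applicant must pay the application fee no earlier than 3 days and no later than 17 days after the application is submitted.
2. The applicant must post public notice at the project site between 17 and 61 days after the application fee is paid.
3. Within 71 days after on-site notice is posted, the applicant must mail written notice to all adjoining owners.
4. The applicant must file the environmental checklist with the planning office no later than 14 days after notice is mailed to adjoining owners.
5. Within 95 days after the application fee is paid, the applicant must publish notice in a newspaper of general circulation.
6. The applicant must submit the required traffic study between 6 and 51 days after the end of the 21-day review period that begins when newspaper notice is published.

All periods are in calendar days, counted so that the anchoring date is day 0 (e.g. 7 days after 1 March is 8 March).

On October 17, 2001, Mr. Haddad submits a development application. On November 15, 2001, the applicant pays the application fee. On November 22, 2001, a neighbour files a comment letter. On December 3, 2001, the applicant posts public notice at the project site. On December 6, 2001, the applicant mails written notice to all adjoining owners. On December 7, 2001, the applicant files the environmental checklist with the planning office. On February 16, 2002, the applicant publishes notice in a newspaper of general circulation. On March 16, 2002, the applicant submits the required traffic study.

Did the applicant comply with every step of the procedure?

Step 1: the window is 3–17 days after October 17, 2001 (when the application is submitted), so October 20, 2001 through November 3, 2001; done November 15, 2001 — 12 days after the window closed.

No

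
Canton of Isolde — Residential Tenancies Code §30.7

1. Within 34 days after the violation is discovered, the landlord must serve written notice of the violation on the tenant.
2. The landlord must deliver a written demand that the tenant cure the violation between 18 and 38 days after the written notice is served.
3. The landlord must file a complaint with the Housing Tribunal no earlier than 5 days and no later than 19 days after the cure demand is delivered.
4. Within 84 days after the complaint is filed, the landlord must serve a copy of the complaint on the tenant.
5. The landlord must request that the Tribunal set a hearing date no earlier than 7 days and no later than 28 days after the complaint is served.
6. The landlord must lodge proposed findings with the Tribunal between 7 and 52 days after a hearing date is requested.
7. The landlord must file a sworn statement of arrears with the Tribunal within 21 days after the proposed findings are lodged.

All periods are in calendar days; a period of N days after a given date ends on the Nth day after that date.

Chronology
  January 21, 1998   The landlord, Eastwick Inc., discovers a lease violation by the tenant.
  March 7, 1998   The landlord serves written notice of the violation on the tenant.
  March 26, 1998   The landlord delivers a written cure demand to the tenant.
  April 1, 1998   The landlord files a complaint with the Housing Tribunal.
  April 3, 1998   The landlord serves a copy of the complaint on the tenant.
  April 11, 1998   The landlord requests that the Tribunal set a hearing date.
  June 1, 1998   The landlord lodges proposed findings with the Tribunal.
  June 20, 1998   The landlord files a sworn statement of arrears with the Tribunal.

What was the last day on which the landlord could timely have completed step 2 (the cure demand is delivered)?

Step 2 runs from March 7, 1998, when the written notice is served. The window is 18–38 days after March 7, 1998; it closes on April 14, 1998.

April 14, 1998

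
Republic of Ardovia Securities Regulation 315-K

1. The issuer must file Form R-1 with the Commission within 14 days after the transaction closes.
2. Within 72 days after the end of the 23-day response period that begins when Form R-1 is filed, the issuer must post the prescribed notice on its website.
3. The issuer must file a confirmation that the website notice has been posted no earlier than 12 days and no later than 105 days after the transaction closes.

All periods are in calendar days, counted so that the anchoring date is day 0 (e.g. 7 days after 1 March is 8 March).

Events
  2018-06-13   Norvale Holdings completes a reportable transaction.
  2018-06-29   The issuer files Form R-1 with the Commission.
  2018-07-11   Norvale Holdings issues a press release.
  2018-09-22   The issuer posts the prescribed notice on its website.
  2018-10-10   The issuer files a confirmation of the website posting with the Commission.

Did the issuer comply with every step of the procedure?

Step 1: 14 days after 2018-06-13 (when the transaction closes) is 2018-06-27; not done until 2018-06-29, 2 days after the deadline.
That is the first point of non-compliance.

No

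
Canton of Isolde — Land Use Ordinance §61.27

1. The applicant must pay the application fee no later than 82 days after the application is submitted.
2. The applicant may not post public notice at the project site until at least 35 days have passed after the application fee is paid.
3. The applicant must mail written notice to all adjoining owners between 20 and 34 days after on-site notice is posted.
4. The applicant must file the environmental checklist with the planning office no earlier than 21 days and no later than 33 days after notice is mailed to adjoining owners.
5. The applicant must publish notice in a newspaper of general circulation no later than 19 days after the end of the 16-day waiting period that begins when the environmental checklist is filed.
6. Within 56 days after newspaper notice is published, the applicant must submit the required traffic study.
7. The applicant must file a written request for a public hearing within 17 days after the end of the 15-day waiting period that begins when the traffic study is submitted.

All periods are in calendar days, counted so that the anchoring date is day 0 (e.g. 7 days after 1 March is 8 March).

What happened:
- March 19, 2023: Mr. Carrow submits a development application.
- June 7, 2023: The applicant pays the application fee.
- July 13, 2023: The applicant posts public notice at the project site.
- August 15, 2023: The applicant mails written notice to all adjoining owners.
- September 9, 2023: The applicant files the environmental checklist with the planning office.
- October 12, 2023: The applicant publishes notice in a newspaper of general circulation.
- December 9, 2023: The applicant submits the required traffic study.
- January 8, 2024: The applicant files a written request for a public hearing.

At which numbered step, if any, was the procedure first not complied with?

Step 6

Step 1 — counting 82 days from March 19, 2023 (when the application is submitted) gives a deadline of June 9, 2023; June 7, 2023 is within that limit.
Step 2 — must wait 35 days from June 7, 2023 (when the application fee is paid), so not before July 12, 2023; done July 13, 2023, after the minimum wait.
Step 3 — 20 and 34 days from July 13, 2023 (when on-site notice is posted) are August 2, 2023 and August 16, 2023 respectively; done August 15, 2023, which is between those dates.
Step 4 — 21 and 33 days from August 15, 2023 (when notice is mailed to adjoining owners) are September 5, 2023 and September 17, 2023 respectively; September 9, 2023 falls inside that range.
Step 5 — counting 19 days from September 25, 2023 (end of the 16-day waiting period, which began when the environmental checklist is filed on September 9, 2023) gives a deadline of October 14, 2023; October 12, 2023 is within that limit.
Step 6 — counting 56 days from October 12, 2023 (when newspaper notice is published) gives a deadline of December 7, 2023; December 9, 2023 misses that deadline by 2 days.
Later steps need not be reached.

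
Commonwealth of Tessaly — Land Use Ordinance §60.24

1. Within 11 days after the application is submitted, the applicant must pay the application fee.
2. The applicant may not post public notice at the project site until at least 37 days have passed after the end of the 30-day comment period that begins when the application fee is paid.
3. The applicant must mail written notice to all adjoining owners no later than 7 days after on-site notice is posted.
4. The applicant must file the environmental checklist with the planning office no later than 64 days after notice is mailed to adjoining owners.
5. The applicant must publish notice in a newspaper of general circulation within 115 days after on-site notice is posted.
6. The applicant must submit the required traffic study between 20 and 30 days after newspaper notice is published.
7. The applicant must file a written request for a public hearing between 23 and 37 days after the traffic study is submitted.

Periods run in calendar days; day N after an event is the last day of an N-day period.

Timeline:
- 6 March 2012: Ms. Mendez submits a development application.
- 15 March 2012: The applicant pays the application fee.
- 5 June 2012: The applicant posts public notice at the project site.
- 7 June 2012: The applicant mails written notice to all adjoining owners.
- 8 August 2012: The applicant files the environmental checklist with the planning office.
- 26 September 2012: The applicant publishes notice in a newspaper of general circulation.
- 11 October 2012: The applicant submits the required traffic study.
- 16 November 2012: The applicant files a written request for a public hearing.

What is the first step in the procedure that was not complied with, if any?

(1) due by 6 March 2012 + 11 days = 17 March 2012; 15 March 2012 is within that limit.
(2) permitted from 14 April 2012 + 37 days = 21 May 2012 onward; 5 June 2012 is on or after that date.
(3) due by 5 June 2012 + 7 days = 12 June 2012; 7 June 2012 is within that limit.
(4) due by 7 June 2012 + 64 days = 10 August 2012; completed 8 August 2012, before the deadline.
(5) due by 5 June 2012 + 115 days = 28 September 2012; completed 26 September 2012, before the deadline.
(6) the permitted window runs from 26 September 2012 + 20 = 16 October 2012 to 26 September 2012 + 30 = 26 October 2012; 11 October 2012 is 5 days too early.
The analysis stops there.

Step 6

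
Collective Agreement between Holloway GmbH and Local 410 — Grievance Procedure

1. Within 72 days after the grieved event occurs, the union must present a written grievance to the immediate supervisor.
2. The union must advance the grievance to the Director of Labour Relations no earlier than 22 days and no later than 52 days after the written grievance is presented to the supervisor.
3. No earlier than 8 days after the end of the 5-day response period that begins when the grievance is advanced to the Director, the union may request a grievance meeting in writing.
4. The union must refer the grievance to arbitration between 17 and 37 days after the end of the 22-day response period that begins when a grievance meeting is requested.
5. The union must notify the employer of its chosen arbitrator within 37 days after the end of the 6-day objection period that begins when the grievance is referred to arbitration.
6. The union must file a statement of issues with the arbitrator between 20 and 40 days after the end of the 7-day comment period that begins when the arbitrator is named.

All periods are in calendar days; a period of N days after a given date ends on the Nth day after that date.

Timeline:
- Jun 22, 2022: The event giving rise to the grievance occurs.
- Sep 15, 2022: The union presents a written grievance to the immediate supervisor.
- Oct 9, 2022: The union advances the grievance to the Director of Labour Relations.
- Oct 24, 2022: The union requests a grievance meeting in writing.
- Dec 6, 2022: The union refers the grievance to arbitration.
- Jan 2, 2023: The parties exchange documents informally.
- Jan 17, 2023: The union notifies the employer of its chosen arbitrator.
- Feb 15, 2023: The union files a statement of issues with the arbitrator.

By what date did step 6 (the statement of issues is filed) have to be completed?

Mar 5, 2023

The arbitrator is named on Jan 17, 2023; the 7-day comment period therefore ends Jan 24, 2023, and step 6 runs from that date. The window is 20–40 days after Jan 24, 2023; it closes on Mar 5, 2023.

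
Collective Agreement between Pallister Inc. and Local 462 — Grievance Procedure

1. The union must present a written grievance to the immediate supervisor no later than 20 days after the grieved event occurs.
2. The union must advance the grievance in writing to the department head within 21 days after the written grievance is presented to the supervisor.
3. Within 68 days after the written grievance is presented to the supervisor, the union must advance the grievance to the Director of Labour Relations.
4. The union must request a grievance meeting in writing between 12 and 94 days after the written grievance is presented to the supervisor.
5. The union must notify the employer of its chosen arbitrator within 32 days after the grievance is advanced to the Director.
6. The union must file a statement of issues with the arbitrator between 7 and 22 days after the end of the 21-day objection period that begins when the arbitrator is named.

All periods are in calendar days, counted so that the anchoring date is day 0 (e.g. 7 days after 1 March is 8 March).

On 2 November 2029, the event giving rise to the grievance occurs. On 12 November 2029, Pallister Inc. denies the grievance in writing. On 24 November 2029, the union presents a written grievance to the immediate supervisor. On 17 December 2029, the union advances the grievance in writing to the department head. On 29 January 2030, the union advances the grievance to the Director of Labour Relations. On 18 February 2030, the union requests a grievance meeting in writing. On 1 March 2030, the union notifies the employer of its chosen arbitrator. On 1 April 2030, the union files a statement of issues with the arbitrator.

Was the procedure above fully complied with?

No

Step 1: 20 days after 2 November 2029 (when the grieved event occurs) is 22 November 2029; done 24 November 2029 — 2 days late.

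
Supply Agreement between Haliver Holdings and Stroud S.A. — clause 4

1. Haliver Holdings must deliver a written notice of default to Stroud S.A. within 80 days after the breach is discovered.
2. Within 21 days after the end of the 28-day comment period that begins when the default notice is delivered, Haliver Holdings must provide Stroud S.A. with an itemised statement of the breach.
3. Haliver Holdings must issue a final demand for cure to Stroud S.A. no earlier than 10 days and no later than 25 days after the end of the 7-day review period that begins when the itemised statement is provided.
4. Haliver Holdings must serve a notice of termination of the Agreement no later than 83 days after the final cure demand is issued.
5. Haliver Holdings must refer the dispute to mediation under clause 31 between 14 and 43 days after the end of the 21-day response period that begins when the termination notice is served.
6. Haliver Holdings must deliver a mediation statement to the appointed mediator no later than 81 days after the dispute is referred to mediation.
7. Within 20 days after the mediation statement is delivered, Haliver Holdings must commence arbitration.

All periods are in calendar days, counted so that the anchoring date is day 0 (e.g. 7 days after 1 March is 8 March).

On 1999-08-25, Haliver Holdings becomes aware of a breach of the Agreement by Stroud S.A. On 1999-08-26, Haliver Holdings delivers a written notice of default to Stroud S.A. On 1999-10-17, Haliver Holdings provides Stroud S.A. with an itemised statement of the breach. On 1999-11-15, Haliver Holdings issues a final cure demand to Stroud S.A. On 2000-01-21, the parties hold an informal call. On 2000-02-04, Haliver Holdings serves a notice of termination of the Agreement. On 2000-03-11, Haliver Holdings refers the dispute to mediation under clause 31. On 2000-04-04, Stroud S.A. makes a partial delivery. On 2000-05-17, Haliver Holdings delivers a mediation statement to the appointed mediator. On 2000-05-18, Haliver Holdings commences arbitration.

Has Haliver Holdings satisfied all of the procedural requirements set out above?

No

Step 1 — counting 80 days from 1999-08-25 (when the breach is discovered) gives a deadline of 1999-11-13; done 1999-08-26 — timely.
Step 2 — counting 21 days from 1999-09-23 (end of the 28-day comment period, which began when the default notice is delivered on 1999-08-26) gives a deadline of 1999-10-14; done 1999-10-17 — 3 days late.
The procedure was therefore not followed at step 2.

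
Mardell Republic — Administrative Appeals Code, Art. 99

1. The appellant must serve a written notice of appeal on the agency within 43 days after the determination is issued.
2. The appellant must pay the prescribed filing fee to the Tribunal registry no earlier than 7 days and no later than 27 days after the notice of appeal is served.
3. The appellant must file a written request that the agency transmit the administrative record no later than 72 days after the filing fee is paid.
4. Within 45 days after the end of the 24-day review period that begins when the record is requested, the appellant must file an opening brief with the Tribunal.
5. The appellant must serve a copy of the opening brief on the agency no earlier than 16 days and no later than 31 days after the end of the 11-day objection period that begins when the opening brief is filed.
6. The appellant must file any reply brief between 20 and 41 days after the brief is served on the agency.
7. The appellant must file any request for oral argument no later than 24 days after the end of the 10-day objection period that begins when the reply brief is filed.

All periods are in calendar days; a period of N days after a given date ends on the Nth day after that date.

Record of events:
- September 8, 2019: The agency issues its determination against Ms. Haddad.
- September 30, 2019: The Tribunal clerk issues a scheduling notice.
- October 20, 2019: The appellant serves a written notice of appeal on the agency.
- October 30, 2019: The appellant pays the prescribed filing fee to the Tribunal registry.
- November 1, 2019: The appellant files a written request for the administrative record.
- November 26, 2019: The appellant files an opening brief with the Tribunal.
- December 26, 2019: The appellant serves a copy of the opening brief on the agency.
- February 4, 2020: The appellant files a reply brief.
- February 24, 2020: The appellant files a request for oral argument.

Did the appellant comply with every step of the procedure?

Step 1: 43 days after September 8, 2019 (when the determination is issued) is October 21, 2019; completed October 20, 2019, before the deadline.
Step 2: the window is 7–27 days after October 20, 2019 (when the notice of appeal is served), so October 27, 2019 through November 16, 2019; October 30, 2019 falls inside that range.
Step 3: 72 days after October 30, 2019 (when the filing fee is paid) is January 10, 2020; completed November 1, 2019, before the deadline.
Step 4: 45 days after November 25, 2019 (end of the 24-day review period, which began when the record is requested on November 1, 2019) is January 9, 2020; completed November 26, 2019, before the deadline.
Step 5: the window is 16–31 days after December 7, 2019 (end of the 11-day objection period, which began when the opening brief is filed on November 26, 2019), so December 23, 2019 through January 7, 2020; done December 26, 2019 — within the window.
Step 6: the window is 20–41 days after December 26, 2019 (when the brief is served on the agency), so January 15, 2020 through February 5, 2020; done February 4, 2020, which is between those dates.
Step 7: 24 days after February 14, 2020 (end of the 10-day objection period, which began when the reply brief is filed on February 4, 2020) is March 9, 2020; done February 24, 2020 — timely.

Yes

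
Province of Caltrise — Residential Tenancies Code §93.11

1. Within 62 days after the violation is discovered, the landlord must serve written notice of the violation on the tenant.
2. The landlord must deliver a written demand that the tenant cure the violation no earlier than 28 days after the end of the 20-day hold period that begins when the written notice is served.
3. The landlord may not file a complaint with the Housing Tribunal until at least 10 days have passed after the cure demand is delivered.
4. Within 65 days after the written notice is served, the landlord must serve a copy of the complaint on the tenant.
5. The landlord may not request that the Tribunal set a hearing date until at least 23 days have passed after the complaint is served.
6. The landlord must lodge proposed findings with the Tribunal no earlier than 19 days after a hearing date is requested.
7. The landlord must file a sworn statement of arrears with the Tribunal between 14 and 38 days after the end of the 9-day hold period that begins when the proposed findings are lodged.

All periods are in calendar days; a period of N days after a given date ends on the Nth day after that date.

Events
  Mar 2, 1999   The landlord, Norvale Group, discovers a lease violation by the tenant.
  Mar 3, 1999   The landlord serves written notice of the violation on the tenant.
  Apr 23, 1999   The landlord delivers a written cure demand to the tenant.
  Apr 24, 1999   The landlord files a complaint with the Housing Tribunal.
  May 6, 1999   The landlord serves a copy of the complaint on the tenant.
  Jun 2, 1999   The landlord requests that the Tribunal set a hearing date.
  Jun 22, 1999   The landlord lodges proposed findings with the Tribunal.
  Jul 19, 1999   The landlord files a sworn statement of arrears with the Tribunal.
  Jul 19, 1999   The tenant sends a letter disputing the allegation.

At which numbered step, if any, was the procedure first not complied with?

Step 3

(1) due by Mar 2, 1999 + 62 days = May 3, 1999; done Mar 3, 1999 — timely.
(2) permitted from Mar 23, 1999 + 28 days = Apr 20, 1999 onward; Apr 23, 1999 is on or after that date.
(3) permitted from Apr 23, 1999 + 10 days = May 3, 1999 onward; Apr 24, 1999 is 9 days before the earliest permitted date.
The analysis stops there.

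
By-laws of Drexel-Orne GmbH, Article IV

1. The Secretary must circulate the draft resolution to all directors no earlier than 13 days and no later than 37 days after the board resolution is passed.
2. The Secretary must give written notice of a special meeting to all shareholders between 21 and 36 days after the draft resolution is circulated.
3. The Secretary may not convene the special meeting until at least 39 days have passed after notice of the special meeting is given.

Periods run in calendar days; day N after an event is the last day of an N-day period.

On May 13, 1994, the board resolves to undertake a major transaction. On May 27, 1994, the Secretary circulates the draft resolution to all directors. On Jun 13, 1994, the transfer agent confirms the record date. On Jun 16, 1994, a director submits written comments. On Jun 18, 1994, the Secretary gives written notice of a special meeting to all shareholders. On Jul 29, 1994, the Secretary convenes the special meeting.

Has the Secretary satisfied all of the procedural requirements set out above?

Yes

(1) the permitted window runs from May 13, 1994 + 13 = May 26, 1994 to May 13, 1994 + 37 = Jun 19, 1994; done May 27, 1994, which is between those dates.
(2) the permitted window runs from May 27, 1994 + 21 = Jun 17, 1994 to May 27, 1994 + 36 = Jul 2, 1994; Jun 18, 1994 falls inside that range.
(3) permitted from Jun 18, 1994 + 39 days = Jul 27, 1994 onward; done Jul 29, 1994, after the minimum wait.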